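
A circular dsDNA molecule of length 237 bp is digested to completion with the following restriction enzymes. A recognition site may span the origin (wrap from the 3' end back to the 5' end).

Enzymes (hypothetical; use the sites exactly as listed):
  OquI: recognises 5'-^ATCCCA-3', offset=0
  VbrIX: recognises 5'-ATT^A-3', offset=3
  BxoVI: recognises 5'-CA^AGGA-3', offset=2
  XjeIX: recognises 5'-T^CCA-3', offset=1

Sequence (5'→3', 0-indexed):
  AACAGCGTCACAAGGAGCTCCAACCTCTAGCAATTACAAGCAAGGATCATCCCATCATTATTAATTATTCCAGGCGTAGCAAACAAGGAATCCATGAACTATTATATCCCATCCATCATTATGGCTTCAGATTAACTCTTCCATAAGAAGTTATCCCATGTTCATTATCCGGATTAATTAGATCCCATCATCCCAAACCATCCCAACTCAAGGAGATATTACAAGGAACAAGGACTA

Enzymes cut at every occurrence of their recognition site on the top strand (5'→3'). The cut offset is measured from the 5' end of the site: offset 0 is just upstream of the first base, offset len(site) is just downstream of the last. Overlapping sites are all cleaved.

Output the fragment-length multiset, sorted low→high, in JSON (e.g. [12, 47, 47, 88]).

Scan for sites:
  OquI ATCCCA/0: at [48, 105, 152, 181, 189, 199] ⇒ [48, 105, 152, 181, 189, 199]
  VbrIX ATTA/3: at [32, 56, 59, 63, 100, 117, 130, 163, 172, 176, 217] ⇒ [35, 59, 62, 66, 103, 120, 133, 166, 175, 179, 220]
  BxoVI CAAGGA/2: at [10, 40, 83, 208, 221, 228] ⇒ [12, 42, 85, 210, 223, 230]
  XjeIX TCCA/1: at [18, 68, 90, 111, 139] ⇒ [19, 69, 91, 112, 140]

Pooled cuts: [12, 19, 35, 42, 48, 59, 62, 66, 69, 85, 91, 103, 105, 112, 120, 133, 140, 152, 166, 175, 179, 181, 189, 199, 210, 220, 223, 230]

Fragment lengths:
  12→19: 7 bp
  19→35: 16 bp
  35→42: 7 bp
  42→48: 6 bp
  48→59: 11 bp
  59→62: 3 bp
  62→66: 4 bp
  66→69: 3 bp
  69→85: 16 bp
  85→91: 6 bp
  91→103: 12 bp
  103→105: 2 bp
  105→112: 7 bp
  112→120: 8 bp
  120→133: 13 bp
  133→140: 7 bp
  140→152: 12 bp
  152→166: 14 bp
  166→175: 9 bp
  175→179: 4 bp
  179→181: 2 bp
  181→189: 8 bp
  189→199: 10 bp
  199→210: 11 bp
  210→220: 10 bp
  220→223: 3 bp
  223→230: 7 bp
  230→12 (wrap): 237-230+12 = 19 bp

[2,2,3,3,3,4,4,6,6,7,7,7,7,7,8,8,9,10,10,11,11,12,12,13,14,16,16,19]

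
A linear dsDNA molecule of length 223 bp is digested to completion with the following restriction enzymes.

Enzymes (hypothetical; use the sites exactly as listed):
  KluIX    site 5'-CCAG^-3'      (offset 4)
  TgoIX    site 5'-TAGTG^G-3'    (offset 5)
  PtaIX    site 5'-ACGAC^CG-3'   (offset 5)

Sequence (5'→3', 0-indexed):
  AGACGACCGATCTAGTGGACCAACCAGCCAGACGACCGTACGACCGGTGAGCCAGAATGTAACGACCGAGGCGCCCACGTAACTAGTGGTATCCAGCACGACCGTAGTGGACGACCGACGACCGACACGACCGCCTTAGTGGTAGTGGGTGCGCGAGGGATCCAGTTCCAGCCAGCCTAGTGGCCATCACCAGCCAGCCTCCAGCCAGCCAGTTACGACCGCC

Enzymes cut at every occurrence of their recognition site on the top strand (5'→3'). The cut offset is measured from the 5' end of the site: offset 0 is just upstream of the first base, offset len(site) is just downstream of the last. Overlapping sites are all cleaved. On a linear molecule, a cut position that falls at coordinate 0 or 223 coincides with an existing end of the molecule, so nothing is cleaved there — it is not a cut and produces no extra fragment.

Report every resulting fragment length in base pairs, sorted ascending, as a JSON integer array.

[4,4,4,4,4,4,5,6,6,6,6,7,7,7,7,7,7,8,8,9,10,10,10,11,11,11,18,22]

Per-enzyme occurrences:
  KluIX CCAG/4: at [23, 27, 51, 92, 161, 167, 171, 189, 193, 200, 204, 208] ⇒ [27, 31, 55, 96, 165, 171, 175, 193, 197, 204, 208, 212]
  TgoIX TAGTGG/5: at [12, 83, 104, 136, 142, 177] ⇒ [17, 88, 109, 141, 147, 182]
  PtaIX ACGACCG/5: at [2, 31, 39, 61, 97, 110, 117, 126, 214] ⇒ [7, 36, 44, 66, 102, 115, 122, 131, 219]

Pooled cuts: [7, 17, 27, 31, 36, 44, 55, 66, 88, 96, 102, 109, 115, 122, 131, 141, 147, 165, 171, 175, 182, 193, 197, 204, 208, 212, 219]

Fragment lengths:
  [0,7): 7 bp
  [7,17): 10 bp
  [17,27): 10 bp
  [27,31): 4 bp
  [31,36): 5 bp
  [36,44): 8 bp
  [44,55): 11 bp
  [55,66): 11 bp
  [66,88): 22 bp
  [88,96): 8 bp
  [96,102): 6 bp
  [102,109): 7 bp
  [109,115): 6 bp
  [115,122): 7 bp
  [122,131): 9 bp
  [131,141): 10 bp
  [141,147): 6 bp
  [147,165): 18 bp
  [165,171): 6 bp
  [171,175): 4 bp
  [175,182): 7 bp
  [182,193): 11 bp
  [193,197): 4 bp
  [197,204): 7 bp
  [204,208): 4 bp
  [208,212): 4 bp
  [212,219): 7 bp
  [219,223): 4 bp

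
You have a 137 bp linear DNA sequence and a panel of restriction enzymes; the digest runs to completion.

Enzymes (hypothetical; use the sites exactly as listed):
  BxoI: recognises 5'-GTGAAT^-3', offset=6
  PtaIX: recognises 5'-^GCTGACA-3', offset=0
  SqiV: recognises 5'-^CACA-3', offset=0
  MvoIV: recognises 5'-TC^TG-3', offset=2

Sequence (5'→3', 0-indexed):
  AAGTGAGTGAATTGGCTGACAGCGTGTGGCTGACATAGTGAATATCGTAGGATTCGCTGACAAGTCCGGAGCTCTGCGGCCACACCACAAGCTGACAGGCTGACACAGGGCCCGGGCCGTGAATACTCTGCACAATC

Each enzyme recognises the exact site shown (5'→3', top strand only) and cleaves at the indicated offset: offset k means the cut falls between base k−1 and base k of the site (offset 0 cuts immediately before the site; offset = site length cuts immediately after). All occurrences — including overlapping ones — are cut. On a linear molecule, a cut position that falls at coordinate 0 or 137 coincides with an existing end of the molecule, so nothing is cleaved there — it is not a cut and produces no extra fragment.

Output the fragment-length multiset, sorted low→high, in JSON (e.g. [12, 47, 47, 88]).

[2,2,4,5,5,5,6,7,8,12,12,14,15,19,21]

Site scan:
  BxoI GTGAAT/6: at [6, 37, 118] ⇒ [12, 43, 124]
  PtaIX GCTGACA/0: at [14, 28, 55, 90, 98] ⇒ [14, 28, 55, 90, 98]
  SqiV CACA/0: at [80, 85, 103, 130] ⇒ [80, 85, 103, 130]
  MvoIV TCTG/2: at [72, 126] ⇒ [74, 128]

Pooled cuts: [12, 14, 28, 43, 55, 74, 80, 85, 90, 98, 103, 124, 128, 130]

Fragments:
  [0,12): 12 bp
  [12,14): 2 bp
  [14,28): 14 bp
  [28,43): 15 bp
  [43,55): 12 bp
  [55,74): 19 bp
  [74,80): 6 bp
  [80,85): 5 bp
  [85,90): 5 bp
  [90,98): 8 bp
  [98,103): 5 bp
  [103,124): 21 bp
  [124,128): 4 bp
  [128,130): 2 bp
  [130,137): 7 bp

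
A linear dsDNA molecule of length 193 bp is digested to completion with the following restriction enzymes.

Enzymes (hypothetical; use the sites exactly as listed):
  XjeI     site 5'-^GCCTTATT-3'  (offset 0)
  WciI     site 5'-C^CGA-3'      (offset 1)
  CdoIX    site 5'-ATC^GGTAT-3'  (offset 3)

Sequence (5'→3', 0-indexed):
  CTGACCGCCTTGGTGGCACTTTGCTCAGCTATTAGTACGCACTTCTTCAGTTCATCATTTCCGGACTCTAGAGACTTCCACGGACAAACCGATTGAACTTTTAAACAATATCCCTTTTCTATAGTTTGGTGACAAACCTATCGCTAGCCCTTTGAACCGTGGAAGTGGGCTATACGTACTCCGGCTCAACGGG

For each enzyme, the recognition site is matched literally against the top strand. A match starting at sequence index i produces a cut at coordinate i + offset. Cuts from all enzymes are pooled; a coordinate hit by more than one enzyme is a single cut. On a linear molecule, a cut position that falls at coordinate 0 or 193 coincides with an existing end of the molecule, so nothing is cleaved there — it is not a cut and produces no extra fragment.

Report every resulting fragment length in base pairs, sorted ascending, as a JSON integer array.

Per-enzyme occurrences:
  XjeI (GCCTTATT, off=0): no sites
  WciI CCGA/1: at [88] ⇒ [89]
  CdoIX (ATCGGTAT, off=3): no sites

Pooled cuts: [89]

Fragments:
  [0,89): 89 bp
  [89,193): 104 bp

[89,104]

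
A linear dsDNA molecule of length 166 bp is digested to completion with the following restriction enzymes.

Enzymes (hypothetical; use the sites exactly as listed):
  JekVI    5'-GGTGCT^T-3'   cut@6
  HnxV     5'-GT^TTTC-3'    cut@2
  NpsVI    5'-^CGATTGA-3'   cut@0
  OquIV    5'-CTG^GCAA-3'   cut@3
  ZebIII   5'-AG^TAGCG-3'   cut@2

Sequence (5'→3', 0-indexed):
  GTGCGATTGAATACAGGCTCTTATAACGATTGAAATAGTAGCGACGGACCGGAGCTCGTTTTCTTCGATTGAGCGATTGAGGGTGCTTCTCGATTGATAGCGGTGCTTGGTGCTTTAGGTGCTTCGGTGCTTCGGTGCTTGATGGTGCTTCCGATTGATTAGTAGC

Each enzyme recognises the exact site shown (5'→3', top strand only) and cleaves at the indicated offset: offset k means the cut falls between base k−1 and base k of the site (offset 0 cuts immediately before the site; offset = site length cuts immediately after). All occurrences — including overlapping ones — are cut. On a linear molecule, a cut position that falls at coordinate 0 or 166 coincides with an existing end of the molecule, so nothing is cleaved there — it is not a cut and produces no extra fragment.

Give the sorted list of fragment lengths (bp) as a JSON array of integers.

[2,3,3,6,7,8,8,8,9,10,12,14,15,17,21,23]

Scan for sites:
  JekVI GGTGCTT/6: at [81, 101, 108, 117, 125, 133, 143] ⇒ [87, 107, 114, 123, 131, 139, 149]
  HnxV GTTTTC/2: at [57] ⇒ [59]
  NpsVI CGATTGA/0: at [3, 26, 65, 73, 90, 151] ⇒ [3, 26, 65, 73, 90, 151]
  OquIV (CTGGCAA, off=3): no sites
  ZebIII AGTAGCG/2: at [36] ⇒ [38]

All cut coordinates (distinct, sorted): [3, 26, 38, 59, 65, 73, 87, 90, 107, 114, 123, 131, 139, 149, 151]

Fragment lengths:
  [0,3): 3 bp
  [3,26): 23 bp
  [26,38): 12 bp
  [38,59): 21 bp
  [59,65): 6 bp
  [65,73): 8 bp
  [73,87): 14 bp
  [87,90): 3 bp
  [90,107): 17 bp
  [107,114): 7 bp
  [114,123): 9 bp
  [123,131): 8 bp
  [131,139): 8 bp
  [139,149): 10 bp
  [149,151): 2 bp
  [151,166): 15 bp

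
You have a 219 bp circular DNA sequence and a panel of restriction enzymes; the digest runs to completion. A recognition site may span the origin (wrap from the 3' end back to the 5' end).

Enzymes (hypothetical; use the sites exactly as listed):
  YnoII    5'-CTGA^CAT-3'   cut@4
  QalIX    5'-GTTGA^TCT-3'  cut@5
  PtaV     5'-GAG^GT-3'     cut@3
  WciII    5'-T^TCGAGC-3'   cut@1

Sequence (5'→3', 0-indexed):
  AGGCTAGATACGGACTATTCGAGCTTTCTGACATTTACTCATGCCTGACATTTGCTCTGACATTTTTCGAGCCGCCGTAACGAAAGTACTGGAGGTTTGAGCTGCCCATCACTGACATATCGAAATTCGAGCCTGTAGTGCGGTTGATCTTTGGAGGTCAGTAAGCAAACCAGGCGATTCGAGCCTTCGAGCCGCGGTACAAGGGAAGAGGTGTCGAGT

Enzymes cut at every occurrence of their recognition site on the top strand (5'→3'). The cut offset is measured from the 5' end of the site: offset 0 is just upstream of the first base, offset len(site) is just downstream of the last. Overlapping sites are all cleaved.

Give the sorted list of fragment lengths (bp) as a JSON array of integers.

[6,8,9,11,12,13,17,21,21,22,24,27,28]

Per-enzyme occurrences:
  YnoII CTGACAT/4: at [27, 44, 56, 111] ⇒ [31, 48, 60, 115]
  QalIX GTTGATCT/5: at [142] ⇒ [147]
  PtaV GAGGT/3: at [91, 153, 207] ⇒ [94, 156, 210]
  WciII TTCGAGC/1: at [17, 65, 125, 177, 185] ⇒ [18, 66, 126, 178, 186]

All cut coordinates (distinct, sorted): [18, 31, 48, 60, 66, 94, 115, 126, 147, 156, 178, 186, 210]

Fragments:
  18→31: 13 bp
  31→48: 17 bp
  48→60: 12 bp
  60→66: 6 bp
  66→94: 28 bp
  94→115: 21 bp
  115→126: 11 bp
  126→147: 21 bp
  147→156: 9 bp
  156→178: 22 bp
  178→186: 8 bp
  186→210: 24 bp
  210→18 (wrap): 219-210+18 = 27 bp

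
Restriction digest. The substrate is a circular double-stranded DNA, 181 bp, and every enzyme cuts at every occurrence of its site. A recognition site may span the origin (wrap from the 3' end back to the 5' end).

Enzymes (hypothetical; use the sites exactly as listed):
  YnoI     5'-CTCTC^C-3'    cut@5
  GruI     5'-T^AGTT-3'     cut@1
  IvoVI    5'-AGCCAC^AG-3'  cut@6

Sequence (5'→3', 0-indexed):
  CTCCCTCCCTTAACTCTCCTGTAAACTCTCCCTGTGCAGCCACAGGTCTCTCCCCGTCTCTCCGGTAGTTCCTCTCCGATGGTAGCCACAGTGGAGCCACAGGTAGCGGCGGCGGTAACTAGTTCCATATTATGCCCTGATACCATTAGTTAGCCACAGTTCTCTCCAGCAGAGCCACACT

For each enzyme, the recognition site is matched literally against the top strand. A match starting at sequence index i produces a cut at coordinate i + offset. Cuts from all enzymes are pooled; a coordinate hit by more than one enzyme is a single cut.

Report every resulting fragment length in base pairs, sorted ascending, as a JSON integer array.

[4,9,9,10,10,10,11,12,13,13,15,18,20,27]

Scan for sites:
  YnoI (CTCTCC, off=5): starts [13, 25, 47, 57, 71, 161, 179] → cuts [3, 18, 30, 52, 62, 76, 166]
  GruI (TAGTT, off=1): starts [65, 119, 146] → cuts [66, 120, 147]
  IvoVI (AGCCACAG, off=6): starts [37, 83, 94, 151] → cuts [43, 89, 100, 157]

Pooled cuts: [3, 18, 30, 43, 52, 62, 66, 76, 89, 100, 120, 147, 157, 166]

Fragment lengths:
  3→18: 15 bp
  18→30: 12 bp
  30→43: 13 bp
  43→52: 9 bp
  52→62: 10 bp
  62→66: 4 bp
  66→76: 10 bp
  76→89: 13 bp
  89→100: 11 bp
  100→120: 20 bp
  120→147: 27 bp
  147→157: 10 bp
  157→166: 9 bp
  166→3 (wrap): 181-166+3 = 18 bp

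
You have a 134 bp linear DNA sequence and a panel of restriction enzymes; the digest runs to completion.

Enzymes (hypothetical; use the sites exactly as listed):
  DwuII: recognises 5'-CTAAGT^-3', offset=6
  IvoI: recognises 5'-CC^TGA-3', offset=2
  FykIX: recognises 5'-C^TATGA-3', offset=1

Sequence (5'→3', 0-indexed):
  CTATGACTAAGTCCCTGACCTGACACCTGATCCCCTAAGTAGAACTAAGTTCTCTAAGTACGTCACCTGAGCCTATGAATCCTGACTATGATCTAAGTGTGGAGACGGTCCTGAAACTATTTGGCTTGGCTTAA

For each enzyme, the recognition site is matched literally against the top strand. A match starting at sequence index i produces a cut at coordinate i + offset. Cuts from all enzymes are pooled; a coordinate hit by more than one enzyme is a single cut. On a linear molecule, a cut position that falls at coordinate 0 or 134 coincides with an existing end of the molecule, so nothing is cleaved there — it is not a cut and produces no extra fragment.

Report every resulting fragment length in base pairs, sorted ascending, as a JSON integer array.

[1,3,4,5,6,7,8,9,9,10,11,12,13,13,23]

Scan for sites:
  DwuII (CTAAGT, off=6): starts [6, 34, 44, 53, 92] → cuts [12, 40, 50, 59, 98]
  IvoI (CCTGA, off=2): starts [13, 18, 25, 65, 80, 109] → cuts [15, 20, 27, 67, 82, 111]
  FykIX (CTATGA, off=1): starts [0, 72, 85] → cuts [1, 73, 86]

Pooled cuts: [1, 12, 15, 20, 27, 40, 50, 59, 67, 73, 82, 86, 98, 111]

Fragment lengths:
  [0,1): 1 bp
  [1,12): 11 bp
  [12,15): 3 bp
  [15,20): 5 bp
  [20,27): 7 bp
  [27,40): 13 bp
  [40,50): 10 bp
  [50,59): 9 bp
  [59,67): 8 bp
  [67,73): 6 bp
  [73,82): 9 bp
  [82,86): 4 bp
  [86,98): 12 bp
  [98,111): 13 bp
  [111,134): 23 bp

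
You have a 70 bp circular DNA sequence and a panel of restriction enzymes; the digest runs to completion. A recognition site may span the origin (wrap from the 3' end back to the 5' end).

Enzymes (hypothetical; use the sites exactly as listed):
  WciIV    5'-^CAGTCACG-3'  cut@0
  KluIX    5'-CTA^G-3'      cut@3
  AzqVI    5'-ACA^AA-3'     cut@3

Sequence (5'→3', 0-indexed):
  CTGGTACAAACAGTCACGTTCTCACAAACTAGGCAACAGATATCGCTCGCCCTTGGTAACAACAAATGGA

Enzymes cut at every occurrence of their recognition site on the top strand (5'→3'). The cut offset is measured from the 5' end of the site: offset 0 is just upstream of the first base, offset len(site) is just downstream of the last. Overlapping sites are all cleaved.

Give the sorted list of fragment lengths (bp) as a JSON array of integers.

[2,5,14,16,33]

Site scan:
  WciIV (CAGTCACG, off=0): starts [10] → cuts [10]
  KluIX (CTAG, off=3): starts [28] → cuts [31]
  AzqVI (ACAAA, off=3): starts [5, 23, 61] → cuts [8, 26, 64]

Pooled cuts: [8, 10, 26, 31, 64]

Fragments:
  8→10: 2 bp
  10→26: 16 bp
  26→31: 5 bp
  31→64: 33 bp
  64→8 (wrap): 70-64+8 = 14 bp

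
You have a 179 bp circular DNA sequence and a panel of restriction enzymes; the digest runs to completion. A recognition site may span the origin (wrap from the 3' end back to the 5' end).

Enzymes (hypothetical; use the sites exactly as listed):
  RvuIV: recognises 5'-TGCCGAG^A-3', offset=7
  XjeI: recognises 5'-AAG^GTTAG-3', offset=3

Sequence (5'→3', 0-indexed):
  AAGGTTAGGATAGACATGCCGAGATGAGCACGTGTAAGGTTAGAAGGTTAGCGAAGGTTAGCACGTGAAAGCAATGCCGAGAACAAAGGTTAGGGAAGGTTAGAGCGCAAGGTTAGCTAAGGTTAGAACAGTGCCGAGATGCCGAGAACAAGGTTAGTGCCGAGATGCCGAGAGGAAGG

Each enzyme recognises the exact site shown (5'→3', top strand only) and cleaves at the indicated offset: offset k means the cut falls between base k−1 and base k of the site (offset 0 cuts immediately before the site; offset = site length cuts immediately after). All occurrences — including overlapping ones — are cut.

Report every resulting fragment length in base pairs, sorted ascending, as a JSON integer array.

Per-enzyme occurrences:
  RvuIV (TGCCGAGA, off=7): starts [16, 74, 131, 139, 157, 165] → cuts [23, 81, 138, 146, 164, 172]
  XjeI (AAGGTTAG, off=3): starts [0, 35, 43, 53, 85, 95, 108, 118, 149] → cuts [3, 38, 46, 56, 88, 98, 111, 121, 152]

Pooled cuts: [3, 23, 38, 46, 56, 81, 88, 98, 111, 121, 138, 146, 152, 164, 172]

Fragment lengths:
  3→23: 20 bp
  23→38: 15 bp
  38→46: 8 bp
  46→56: 10 bp
  56→81: 25 bp
  81→88: 7 bp
  88→98: 10 bp
  98→111: 13 bp
  111→121: 10 bp
  121→138: 17 bp
  138→146: 8 bp
  146→152: 6 bp
  152→164: 12 bp
  164→172: 8 bp
  172→3 (wrap): 179-172+3 = 10 bp

[6,7,8,8,8,10,10,10,10,12,13,15,17,20,25]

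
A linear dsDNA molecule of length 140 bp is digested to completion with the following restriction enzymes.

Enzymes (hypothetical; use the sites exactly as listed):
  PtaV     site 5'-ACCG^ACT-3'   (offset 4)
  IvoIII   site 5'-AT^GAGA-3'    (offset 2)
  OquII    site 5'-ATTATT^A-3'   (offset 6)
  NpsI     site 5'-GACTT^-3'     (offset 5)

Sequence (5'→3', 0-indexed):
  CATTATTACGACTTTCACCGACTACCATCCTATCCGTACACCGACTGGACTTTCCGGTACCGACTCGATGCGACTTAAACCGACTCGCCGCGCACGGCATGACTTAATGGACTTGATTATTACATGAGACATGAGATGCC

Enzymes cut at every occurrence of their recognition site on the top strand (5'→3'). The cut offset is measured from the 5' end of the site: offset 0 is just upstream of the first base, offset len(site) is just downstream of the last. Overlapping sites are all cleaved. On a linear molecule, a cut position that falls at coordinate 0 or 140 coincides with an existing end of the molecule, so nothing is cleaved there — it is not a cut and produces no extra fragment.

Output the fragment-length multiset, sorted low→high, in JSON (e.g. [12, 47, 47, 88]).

[4,6,6,7,7,7,7,8,9,9,10,14,23,23]

Scan for sites:
  PtaV ACCGACT/4: at [16, 39, 58, 78] ⇒ [20, 43, 62, 82]
  IvoIII ATGAGA/2: at [123, 130] ⇒ [125, 132]
  OquII ATTATTA/6: at [1, 115] ⇒ [7, 121]
  NpsI GACTT/5: at [9, 47, 71, 100, 109] ⇒ [14, 52, 76, 105, 114]

All cut coordinates (distinct, sorted): [7, 14, 20, 43, 52, 62, 76, 82, 105, 114, 121, 125, 132]

Fragment lengths:
  [0,7): 7 bp
  [7,14): 7 bp
  [14,20): 6 bp
  [20,43): 23 bp
  [43,52): 9 bp
  [52,62): 10 bp
  [62,76): 14 bp
  [76,82): 6 bp
  [82,105): 23 bp
  [105,114): 9 bp
  [114,121): 7 bp
  [121,125): 4 bp
  [125,132): 7 bp
  [132,140): 8 bp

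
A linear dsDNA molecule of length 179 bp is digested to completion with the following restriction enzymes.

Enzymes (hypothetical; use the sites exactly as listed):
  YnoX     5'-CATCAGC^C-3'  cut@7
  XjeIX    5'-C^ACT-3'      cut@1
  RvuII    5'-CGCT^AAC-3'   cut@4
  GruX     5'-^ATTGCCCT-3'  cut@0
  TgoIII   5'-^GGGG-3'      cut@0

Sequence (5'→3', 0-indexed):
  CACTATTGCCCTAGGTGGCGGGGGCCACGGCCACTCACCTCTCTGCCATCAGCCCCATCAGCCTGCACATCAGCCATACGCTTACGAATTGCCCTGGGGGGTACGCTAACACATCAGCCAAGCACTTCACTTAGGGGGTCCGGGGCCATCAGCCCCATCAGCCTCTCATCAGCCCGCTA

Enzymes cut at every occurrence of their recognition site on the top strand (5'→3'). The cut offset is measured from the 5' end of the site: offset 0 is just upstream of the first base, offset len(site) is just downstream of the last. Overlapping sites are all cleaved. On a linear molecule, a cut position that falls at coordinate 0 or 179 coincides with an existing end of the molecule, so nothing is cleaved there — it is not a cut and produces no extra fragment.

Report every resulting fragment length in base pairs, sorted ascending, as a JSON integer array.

Per-enzyme occurrences:
  YnoX (CATCAGCC, off=7): starts [46, 55, 67, 111, 146, 155, 166] → cuts [53, 62, 74, 118, 153, 162, 173]
  XjeIX (CACT, off=1): starts [0, 31, 122, 127] → cuts [1, 32, 123, 128]
  RvuII (CGCTAAC, off=4): starts [103] → cuts [107]
  GruX (ATTGCCCT, off=0): starts [4, 87] → cuts [4, 87]
  TgoIII (GGGG, off=0): starts [19, 20, 95, 96, 97, 133, 134, 141] → cuts [19, 20, 95, 96, 97, 133, 134, 141]

Pooled cuts: [1, 4, 19, 20, 32, 53, 62, 74, 87, 95, 96, 97, 107, 118, 123, 128, 133, 134, 141, 153, 162, 173]

Fragments:
  [0,1): 1 bp
  [1,4): 3 bp
  [4,19): 15 bp
  [19,20): 1 bp
  [20,32): 12 bp
  [32,53): 21 bp
  [53,62): 9 bp
  [62,74): 12 bp
  [74,87): 13 bp
  [87,95): 8 bp
  [95,96): 1 bp
  [96,97): 1 bp
  [97,107): 10 bp
  [107,118): 11 bp
  [118,123): 5 bp
  [123,128): 5 bp
  [128,133): 5 bp
  [133,134): 1 bp
  [134,141): 7 bp
  [141,153): 12 bp
  [153,162): 9 bp
  [162,173): 11 bp
  [173,179): 6 bp

[1,1,1,1,1,3,5,5,5,6,7,8,9,9,10,11,11,12,12,12,13,15,21]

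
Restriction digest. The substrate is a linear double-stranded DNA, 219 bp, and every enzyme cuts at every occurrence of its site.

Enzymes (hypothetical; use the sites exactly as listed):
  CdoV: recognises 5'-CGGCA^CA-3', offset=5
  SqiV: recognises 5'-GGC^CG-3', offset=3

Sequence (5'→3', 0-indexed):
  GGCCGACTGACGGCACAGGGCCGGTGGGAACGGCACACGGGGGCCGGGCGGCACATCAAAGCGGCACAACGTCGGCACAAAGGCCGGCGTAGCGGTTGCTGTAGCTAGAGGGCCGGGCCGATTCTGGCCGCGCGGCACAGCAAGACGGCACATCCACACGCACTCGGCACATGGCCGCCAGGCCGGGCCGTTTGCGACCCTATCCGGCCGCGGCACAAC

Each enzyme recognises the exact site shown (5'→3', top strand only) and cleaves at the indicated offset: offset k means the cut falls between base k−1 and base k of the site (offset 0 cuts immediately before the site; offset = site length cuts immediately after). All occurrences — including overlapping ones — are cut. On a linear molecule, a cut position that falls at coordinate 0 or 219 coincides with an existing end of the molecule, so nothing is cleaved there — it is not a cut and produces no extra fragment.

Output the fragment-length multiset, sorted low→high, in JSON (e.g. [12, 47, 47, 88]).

Site scan:
  CdoV CGGCACA/5: at [10, 30, 48, 61, 72, 132, 145, 164, 210] ⇒ [15, 35, 53, 66, 77, 137, 150, 169, 215]
  SqiV GGCCG/3: at [0, 18, 41, 81, 110, 115, 125, 172, 180, 185, 205] ⇒ [3, 21, 44, 84, 113, 118, 128, 175, 183, 188, 208]

All cut coordinates (distinct, sorted): [3, 15, 21, 35, 44, 53, 66, 77, 84, 113, 118, 128, 137, 150, 169, 175, 183, 188, 208, 215]

Fragments:
  [0,3): 3 bp
  [3,15): 12 bp
  [15,21): 6 bp
  [21,35): 14 bp
  [35,44): 9 bp
  [44,53): 9 bp
  [53,66): 13 bp
  [66,77): 11 bp
  [77,84): 7 bp
  [84,113): 29 bp
  [113,118): 5 bp
  [118,128): 10 bp
  [128,137): 9 bp
  [137,150): 13 bp
  [150,169): 19 bp
  [169,175): 6 bp
  [175,183): 8 bp
  [183,188): 5 bp
  [188,208): 20 bp
  [208,215): 7 bp
  [215,219): 4 bp

[3,4,5,5,6,6,7,7,8,9,9,9,10,11,12,13,13,14,19,20,29]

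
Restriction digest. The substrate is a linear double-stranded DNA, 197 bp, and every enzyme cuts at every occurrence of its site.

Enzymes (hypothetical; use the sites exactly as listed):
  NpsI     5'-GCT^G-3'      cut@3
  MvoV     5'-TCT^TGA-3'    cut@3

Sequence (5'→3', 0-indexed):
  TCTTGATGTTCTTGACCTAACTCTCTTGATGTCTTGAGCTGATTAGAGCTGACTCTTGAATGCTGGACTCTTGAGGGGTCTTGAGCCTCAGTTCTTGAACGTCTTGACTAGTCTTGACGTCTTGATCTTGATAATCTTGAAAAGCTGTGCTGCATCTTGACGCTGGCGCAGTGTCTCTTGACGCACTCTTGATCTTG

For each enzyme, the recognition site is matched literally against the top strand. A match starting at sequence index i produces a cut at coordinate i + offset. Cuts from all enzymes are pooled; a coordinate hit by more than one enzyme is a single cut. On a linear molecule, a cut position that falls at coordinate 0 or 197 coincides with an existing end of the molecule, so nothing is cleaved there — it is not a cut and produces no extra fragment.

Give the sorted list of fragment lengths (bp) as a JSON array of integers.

Site scan:
  NpsI (GCTG, off=3): starts [37, 47, 61, 143, 148, 161] → cuts [40, 50, 64, 146, 151, 164]
  MvoV (TCTTGA, off=3): starts [0, 9, 23, 31, 53, 68, 78, 92, 101, 111, 119, 125, 134, 154, 175, 186] → cuts [3, 12, 26, 34, 56, 71, 81, 95, 104, 114, 122, 128, 137, 157, 178, 189]

Pooled cuts: [3, 12, 26, 34, 40, 50, 56, 64, 71, 81, 95, 104, 114, 122, 128, 137, 146, 151, 157, 164, 178, 189]

Fragments:
  [0,3): 3 bp
  [3,12): 9 bp
  [12,26): 14 bp
  [26,34): 8 bp
  [34,40): 6 bp
  [40,50): 10 bp
  [50,56): 6 bp
  [56,64): 8 bp
  [64,71): 7 bp
  [71,81): 10 bp
  [81,95): 14 bp
  [95,104): 9 bp
  [104,114): 10 bp
  [114,122): 8 bp
  [122,128): 6 bp
  [128,137): 9 bp
  [137,146): 9 bp
  [146,151): 5 bp
  [151,157): 6 bp
  [157,164): 7 bp
  [164,178): 14 bp
  [178,189): 11 bp
  [189,197): 8 bp

[3,5,6,6,6,6,7,7,8,8,8,8,9,9,9,9,10,10,10,11,14,14,14]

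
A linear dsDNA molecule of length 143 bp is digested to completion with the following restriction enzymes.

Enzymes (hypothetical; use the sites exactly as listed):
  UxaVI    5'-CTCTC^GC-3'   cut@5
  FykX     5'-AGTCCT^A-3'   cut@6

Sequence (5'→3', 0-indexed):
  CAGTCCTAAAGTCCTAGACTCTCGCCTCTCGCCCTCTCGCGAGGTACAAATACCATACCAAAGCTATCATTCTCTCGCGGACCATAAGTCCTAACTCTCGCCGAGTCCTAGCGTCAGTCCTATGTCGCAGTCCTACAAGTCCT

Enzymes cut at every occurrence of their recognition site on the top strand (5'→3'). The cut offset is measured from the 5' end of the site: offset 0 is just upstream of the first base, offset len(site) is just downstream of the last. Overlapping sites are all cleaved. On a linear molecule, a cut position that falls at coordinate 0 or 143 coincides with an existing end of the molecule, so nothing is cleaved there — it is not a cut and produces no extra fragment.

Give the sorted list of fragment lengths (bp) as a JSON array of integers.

Site scan:
  UxaVI (CTCTCGC, off=5): starts [18, 25, 33, 71, 94] → cuts [23, 30, 38, 76, 99]
  FykX (AGTCCTA, off=6): starts [1, 9, 86, 103, 115, 128] → cuts [7, 15, 92, 109, 121, 134]

Pooled cuts: [7, 15, 23, 30, 38, 76, 92, 99, 109, 121, 134]

Fragment lengths:
  [0,7): 7 bp
  [7,15): 8 bp
  [15,23): 8 bp
  [23,30): 7 bp
  [30,38): 8 bp
  [38,76): 38 bp
  [76,92): 16 bp
  [92,99): 7 bp
  [99,109): 10 bp
  [109,121): 12 bp
  [121,134): 13 bp
  [134,143): 9 bp

[7,7,7,8,8,8,9,10,12,13,16,38]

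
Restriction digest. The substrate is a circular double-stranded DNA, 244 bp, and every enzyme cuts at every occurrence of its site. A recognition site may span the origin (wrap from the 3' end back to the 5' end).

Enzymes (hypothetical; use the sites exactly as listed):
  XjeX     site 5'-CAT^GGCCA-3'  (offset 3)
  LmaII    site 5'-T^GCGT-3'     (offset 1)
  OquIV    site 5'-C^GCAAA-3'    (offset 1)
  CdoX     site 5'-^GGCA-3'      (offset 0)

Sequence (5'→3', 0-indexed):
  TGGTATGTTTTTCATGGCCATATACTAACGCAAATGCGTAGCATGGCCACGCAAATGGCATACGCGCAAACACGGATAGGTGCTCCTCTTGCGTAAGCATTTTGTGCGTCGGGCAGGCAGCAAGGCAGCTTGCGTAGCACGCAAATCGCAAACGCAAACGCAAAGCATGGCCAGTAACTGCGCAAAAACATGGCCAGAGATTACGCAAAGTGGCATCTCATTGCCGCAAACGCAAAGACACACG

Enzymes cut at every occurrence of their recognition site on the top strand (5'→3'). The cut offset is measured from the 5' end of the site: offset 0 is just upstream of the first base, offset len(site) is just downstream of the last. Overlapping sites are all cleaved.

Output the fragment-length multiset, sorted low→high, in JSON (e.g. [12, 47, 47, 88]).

[4,6,6,6,6,6,6,6,7,7,8,8,9,9,9,9,10,13,13,14,14,15,25,28]

Per-enzyme occurrences:
  XjeX (CATGGCCA, off=3): starts [12, 41, 165, 188] → cuts [15, 44, 168, 191]
  LmaII (TGCGT, off=1): starts [34, 89, 104, 130] → cuts [35, 90, 105, 131]
  OquIV (CGCAAA, off=1): starts [28, 49, 64, 139, 146, 152, 158, 180, 203, 224, 230] → cuts [29, 50, 65, 140, 147, 153, 159, 181, 204, 225, 231]
  CdoX (GGCA, off=0): starts [56, 111, 115, 123, 211] → cuts [56, 111, 115, 123, 211]

All cut coordinates (distinct, sorted): [15, 29, 35, 44, 50, 56, 65, 90, 105, 111, 115, 123, 131, 140, 147, 153, 159, 168, 181, 191, 204, 211, 225, 231]

Fragments:
  15→29: 14 bp
  29→35: 6 bp
  35→44: 9 bp
  44→50: 6 bp
  50→56: 6 bp
  56→65: 9 bp
  65→90: 25 bp
  90→105: 15 bp
  105→111: 6 bp
  111→115: 4 bp
  115→123: 8 bp
  123→131: 8 bp
  131→140: 9 bp
  140→147: 7 bp
  147→153: 6 bp
  153→159: 6 bp
  159→168: 9 bp
  168→181: 13 bp
  181→191: 10 bp
  191→204: 13 bp
  204→211: 7 bp
  211→225: 14 bp
  225→231: 6 bp
  231→15 (wrap): 244-231+15 = 28 bp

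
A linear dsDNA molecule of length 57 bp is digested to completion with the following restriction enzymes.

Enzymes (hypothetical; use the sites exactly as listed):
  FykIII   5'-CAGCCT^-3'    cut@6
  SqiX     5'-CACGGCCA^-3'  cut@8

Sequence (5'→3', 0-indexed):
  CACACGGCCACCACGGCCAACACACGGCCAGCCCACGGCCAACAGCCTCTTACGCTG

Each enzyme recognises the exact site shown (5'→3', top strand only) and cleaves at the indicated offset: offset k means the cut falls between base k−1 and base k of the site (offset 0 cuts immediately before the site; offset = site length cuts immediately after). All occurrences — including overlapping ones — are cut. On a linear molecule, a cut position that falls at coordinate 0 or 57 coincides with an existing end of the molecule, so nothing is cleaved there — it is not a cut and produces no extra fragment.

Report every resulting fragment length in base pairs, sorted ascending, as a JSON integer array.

[7,9,9,10,11,11]

Per-enzyme occurrences:
  FykIII CAGCCT/6: at [42] ⇒ [48]
  SqiX CACGGCCA/8: at [2, 11, 22, 33] ⇒ [10, 19, 30, 41]

All cut coordinates (distinct, sorted): [10, 19, 30, 41, 48]

Fragment lengths:
  [0,10): 10 bp
  [10,19): 9 bp
  [19,30): 11 bp
  [30,41): 11 bp
  [41,48): 7 bp
  [48,57): 9 bp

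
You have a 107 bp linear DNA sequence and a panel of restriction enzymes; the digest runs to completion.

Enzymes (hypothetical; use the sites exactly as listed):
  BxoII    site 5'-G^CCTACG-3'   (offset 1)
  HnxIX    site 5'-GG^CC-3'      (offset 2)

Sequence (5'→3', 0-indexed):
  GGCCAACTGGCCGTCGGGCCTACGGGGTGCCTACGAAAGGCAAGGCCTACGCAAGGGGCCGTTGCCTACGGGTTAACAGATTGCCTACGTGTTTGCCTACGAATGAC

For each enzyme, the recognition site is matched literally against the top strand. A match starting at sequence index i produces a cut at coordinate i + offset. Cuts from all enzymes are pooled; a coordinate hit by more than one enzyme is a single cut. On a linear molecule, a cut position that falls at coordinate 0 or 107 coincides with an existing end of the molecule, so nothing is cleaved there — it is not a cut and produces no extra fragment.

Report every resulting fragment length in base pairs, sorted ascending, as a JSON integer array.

[2,6,8,8,11,12,12,13,16,19]

Scan for sites:
  BxoII (GCCTACG, off=1): starts [17, 28, 44, 63, 82, 94] → cuts [18, 29, 45, 64, 83, 95]
  HnxIX (GGCC, off=2): starts [0, 8, 16, 43, 56] → cuts [2, 10, 18, 45, 58]

All cut coordinates (distinct, sorted): [2, 10, 18, 29, 45, 58, 64, 83, 95]

Fragment lengths:
  [0,2): 2 bp
  [2,10): 8 bp
  [10,18): 8 bp
  [18,29): 11 bp
  [29,45): 16 bp
  [45,58): 13 bp
  [58,64): 6 bp
  [64,83): 19 bp
  [83,95): 12 bp
  [95,107): 12 bp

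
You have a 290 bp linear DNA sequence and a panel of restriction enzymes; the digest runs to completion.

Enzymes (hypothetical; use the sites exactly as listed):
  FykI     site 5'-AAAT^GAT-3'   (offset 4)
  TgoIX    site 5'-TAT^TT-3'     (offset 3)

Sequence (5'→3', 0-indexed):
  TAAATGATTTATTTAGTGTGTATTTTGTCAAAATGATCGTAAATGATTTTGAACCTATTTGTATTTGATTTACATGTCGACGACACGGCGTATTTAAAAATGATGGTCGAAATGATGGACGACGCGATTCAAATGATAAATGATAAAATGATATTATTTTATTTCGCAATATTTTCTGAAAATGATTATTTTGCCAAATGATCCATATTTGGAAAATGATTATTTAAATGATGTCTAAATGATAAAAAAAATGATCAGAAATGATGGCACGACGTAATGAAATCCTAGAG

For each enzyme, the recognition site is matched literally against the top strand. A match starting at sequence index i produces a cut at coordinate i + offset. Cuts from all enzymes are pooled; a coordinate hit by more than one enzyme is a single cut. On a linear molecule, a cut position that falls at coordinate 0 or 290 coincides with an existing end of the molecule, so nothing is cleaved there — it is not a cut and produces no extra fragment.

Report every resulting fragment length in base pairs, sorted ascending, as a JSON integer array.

[5,5,6,6,6,6,7,7,8,8,8,9,9,10,10,10,10,11,11,11,11,12,12,14,21,28,29]

Scan for sites:
  FykI (AAATGAT, off=4): starts [1, 30, 40, 97, 109, 130, 137, 145, 179, 195, 213, 225, 236, 248, 258] → cuts [5, 34, 44, 101, 113, 134, 141, 149, 183, 199, 217, 229, 240, 252, 262]
  TgoIX (TATTT, off=3): starts [9, 20, 55, 61, 90, 154, 159, 169, 186, 205, 220] → cuts [12, 23, 58, 64, 93, 157, 162, 172, 189, 208, 223]

Pooled cuts: [5, 12, 23, 34, 44, 58, 64, 93, 101, 113, 134, 141, 149, 157, 162, 172, 183, 189, 199, 208, 217, 223, 229, 240, 252, 262]

Fragment lengths:
  [0,5): 5 bp
  [5,12): 7 bp
  [12,23): 11 bp
  [23,34): 11 bp
  [34,44): 10 bp
  [44,58): 14 bp
  [58,64): 6 bp
  [64,93): 29 bp
  [93,101): 8 bp
  [101,113): 12 bp
  [113,134): 21 bp
  [134,141): 7 bp
  [141,149): 8 bp
  [149,157): 8 bp
  [157,162): 5 bp
  [162,172): 10 bp
  [172,183): 11 bp
  [183,189): 6 bp
  [189,199): 10 bp
  [199,208): 9 bp
  [208,217): 9 bp
  [217,223): 6 bp
  [223,229): 6 bp
  [229,240): 11 bp
  [240,252): 12 bp
  [252,262): 10 bp
  [262,290): 28 bp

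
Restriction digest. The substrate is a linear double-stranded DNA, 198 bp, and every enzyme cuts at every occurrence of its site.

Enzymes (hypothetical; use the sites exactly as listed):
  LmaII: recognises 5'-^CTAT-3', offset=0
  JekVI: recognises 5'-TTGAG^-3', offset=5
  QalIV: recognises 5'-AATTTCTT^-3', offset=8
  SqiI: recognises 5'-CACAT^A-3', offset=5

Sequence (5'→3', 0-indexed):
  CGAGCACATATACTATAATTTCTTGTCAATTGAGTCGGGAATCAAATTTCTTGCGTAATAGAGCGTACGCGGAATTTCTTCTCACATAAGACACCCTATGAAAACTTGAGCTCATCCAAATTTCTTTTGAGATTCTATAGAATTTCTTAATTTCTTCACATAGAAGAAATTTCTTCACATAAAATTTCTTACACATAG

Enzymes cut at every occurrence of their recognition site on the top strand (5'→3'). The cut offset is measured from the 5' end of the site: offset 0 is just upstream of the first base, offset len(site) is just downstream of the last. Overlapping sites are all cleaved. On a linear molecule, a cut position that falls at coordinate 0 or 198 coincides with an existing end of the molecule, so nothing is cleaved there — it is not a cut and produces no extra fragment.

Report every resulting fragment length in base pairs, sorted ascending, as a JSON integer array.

[2,3,3,5,5,5,6,7,8,8,9,10,10,12,14,14,15,16,18,28]

Site scan:
  LmaII (CTAT, off=0): starts [12, 95, 134] → cuts [12, 95, 134]
  JekVI (TTGAG, off=5): starts [29, 105, 126] → cuts [34, 110, 131]
  QalIV (AATTTCTT, off=8): starts [16, 44, 72, 118, 140, 148, 167, 182] → cuts [24, 52, 80, 126, 148, 156, 175, 190]
  SqiI (CACATA, off=5): starts [4, 82, 156, 175, 191] → cuts [9, 87, 161, 180, 196]

Pooled cuts: [9, 12, 24, 34, 52, 80, 87, 95, 110, 126, 131, 134, 148, 156, 161, 175, 180, 190, 196]

Fragments:
  [0,9): 9 bp
  [9,12): 3 bp
  [12,24): 12 bp
  [24,34): 10 bp
  [34,52): 18 bp
  [52,80): 28 bp
  [80,87): 7 bp
  [87,95): 8 bp
  [95,110): 15 bp
  [110,126): 16 bp
  [126,131): 5 bp
  [131,134): 3 bp
  [134,148): 14 bp
  [148,156): 8 bp
  [156,161): 5 bp
  [161,175): 14 bp
  [175,180): 5 bp
  [180,190): 10 bp
  [190,196): 6 bp
  [196,198): 2 bp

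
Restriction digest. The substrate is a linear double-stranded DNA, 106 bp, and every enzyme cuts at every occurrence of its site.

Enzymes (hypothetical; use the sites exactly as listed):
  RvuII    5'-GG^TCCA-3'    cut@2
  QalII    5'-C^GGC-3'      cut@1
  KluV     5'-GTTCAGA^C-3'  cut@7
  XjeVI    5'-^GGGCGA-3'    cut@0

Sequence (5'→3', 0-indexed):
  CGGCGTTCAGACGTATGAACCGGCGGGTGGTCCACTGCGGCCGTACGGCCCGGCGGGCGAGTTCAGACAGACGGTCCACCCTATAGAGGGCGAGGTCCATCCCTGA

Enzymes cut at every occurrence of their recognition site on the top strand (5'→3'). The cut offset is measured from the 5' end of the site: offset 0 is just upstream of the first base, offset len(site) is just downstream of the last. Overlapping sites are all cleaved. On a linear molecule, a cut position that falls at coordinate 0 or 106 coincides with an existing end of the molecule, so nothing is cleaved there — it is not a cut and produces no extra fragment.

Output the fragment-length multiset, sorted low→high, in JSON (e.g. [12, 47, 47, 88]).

[1,3,5,7,8,8,8,9,10,10,11,13,13]

Site scan:
  RvuII GGTCCA/2: at [28, 72, 93] ⇒ [30, 74, 95]
  QalII CGGC/1: at [0, 20, 37, 45, 50] ⇒ [1, 21, 38, 46, 51]
  KluV GTTCAGAC/7: at [4, 60] ⇒ [11, 67]
  XjeVI GGGCGA/0: at [54, 87] ⇒ [54, 87]

Pooled cuts: [1, 11, 21, 30, 38, 46, 51, 54, 67, 74, 87, 95]

Fragments:
  [0,1): 1 bp
  [1,11): 10 bp
  [11,21): 10 bp
  [21,30): 9 bp
  [30,38): 8 bp
  [38,46): 8 bp
  [46,51): 5 bp
  [51,54): 3 bp
  [54,67): 13 bp
  [67,74): 7 bp
  [74,87): 13 bp
  [87,95): 8 bp
  [95,106): 11 bp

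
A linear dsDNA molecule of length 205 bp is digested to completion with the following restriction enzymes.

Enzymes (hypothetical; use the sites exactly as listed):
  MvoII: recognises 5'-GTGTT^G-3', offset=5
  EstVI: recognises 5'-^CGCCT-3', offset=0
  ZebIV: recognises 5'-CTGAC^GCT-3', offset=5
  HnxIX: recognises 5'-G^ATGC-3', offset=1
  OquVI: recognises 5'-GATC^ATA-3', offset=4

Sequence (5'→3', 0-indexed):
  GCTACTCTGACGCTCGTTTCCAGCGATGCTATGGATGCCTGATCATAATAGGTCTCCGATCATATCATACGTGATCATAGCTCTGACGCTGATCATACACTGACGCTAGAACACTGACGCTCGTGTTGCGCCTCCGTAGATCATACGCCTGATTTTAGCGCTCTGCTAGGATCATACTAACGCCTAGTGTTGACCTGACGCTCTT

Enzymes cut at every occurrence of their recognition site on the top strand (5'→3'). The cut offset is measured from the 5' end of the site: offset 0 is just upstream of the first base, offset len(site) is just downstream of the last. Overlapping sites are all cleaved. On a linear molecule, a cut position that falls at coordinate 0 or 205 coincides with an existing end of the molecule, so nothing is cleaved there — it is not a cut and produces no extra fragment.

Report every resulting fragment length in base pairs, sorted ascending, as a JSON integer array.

Scan for sites:
  MvoII GTGTTG/5: at [122, 186] ⇒ [127, 191]
  EstVI CGCCT/0: at [128, 145, 180] ⇒ [128, 145, 180]
  ZebIV CTGACGCT/5: at [6, 82, 99, 113, 194] ⇒ [11, 87, 104, 118, 199]
  HnxIX GATGC/1: at [24, 33] ⇒ [25, 34]
  OquVI GATCATA/4: at [40, 57, 72, 90, 138, 169] ⇒ [44, 61, 76, 94, 142, 173]

All cut coordinates (distinct, sorted): [11, 25, 34, 44, 61, 76, 87, 94, 104, 118, 127, 128, 142, 145, 173, 180, 191, 199]

Fragment lengths:
  [0,11): 11 bp
  [11,25): 14 bp
  [25,34): 9 bp
  [34,44): 10 bp
  [44,61): 17 bp
  [61,76): 15 bp
  [76,87): 11 bp
  [87,94): 7 bp
  [94,104): 10 bp
  [104,118): 14 bp
  [118,127): 9 bp
  [127,128): 1 bp
  [128,142): 14 bp
  [142,145): 3 bp
  [145,173): 28 bp
  [173,180): 7 bp
  [180,191): 11 bp
  [191,199): 8 bp
  [199,205): 6 bp

[1,3,6,7,7,8,9,9,10,10,11,11,11,14,14,14,15,17,28]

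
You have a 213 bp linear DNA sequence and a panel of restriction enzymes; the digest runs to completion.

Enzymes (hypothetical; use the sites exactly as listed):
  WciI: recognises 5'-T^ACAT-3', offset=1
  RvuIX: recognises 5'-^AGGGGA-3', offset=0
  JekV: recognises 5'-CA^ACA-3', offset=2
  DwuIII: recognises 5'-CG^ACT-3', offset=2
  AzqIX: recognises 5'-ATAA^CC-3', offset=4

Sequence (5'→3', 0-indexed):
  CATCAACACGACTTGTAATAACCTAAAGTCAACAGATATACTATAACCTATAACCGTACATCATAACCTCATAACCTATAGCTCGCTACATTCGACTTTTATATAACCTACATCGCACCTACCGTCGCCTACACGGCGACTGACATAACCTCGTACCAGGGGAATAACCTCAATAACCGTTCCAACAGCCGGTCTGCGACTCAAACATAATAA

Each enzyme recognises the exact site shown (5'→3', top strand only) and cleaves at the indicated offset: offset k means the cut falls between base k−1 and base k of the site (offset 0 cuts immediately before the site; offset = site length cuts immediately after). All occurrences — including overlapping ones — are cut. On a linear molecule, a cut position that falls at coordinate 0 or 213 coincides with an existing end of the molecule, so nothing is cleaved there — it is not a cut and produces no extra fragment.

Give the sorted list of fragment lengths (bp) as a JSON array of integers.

[3,4,5,5,7,7,8,8,9,9,9,10,10,10,11,12,13,14,15,15,29]

Scan for sites:
  WciI TACAT/1: at [56, 86, 108] ⇒ [57, 87, 109]
  RvuIX AGGGGA/0: at [157] ⇒ [157]
  JekV CAACA/2: at [3, 29, 182] ⇒ [5, 31, 184]
  DwuIII CGACT/2: at [8, 92, 136, 196] ⇒ [10, 94, 138, 198]
  AzqIX ATAACC/4: at [17, 42, 49, 62, 70, 102, 144, 163, 172] ⇒ [21, 46, 53, 66, 74, 106, 148, 167, 176]

Pooled cuts: [5, 10, 21, 31, 46, 53, 57, 66, 74, 87, 94, 106, 109, 138, 148, 157, 167, 176, 184, 198]

Fragments:
  [0,5): 5 bp
  [5,10): 5 bp
  [10,21): 11 bp
  [21,31): 10 bp
  [31,46): 15 bp
  [46,53): 7 bp
  [53,57): 4 bp
  [57,66): 9 bp
  [66,74): 8 bp
  [74,87): 13 bp
  [87,94): 7 bp
  [94,106): 12 bp
  [106,109): 3 bp
  [109,138): 29 bp
  [138,148): 10 bp
  [148,157): 9 bp
  [157,167): 10 bp
  [167,176): 9 bp
  [176,184): 8 bp
  [184,198): 14 bp
  [198,213): 15 bp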